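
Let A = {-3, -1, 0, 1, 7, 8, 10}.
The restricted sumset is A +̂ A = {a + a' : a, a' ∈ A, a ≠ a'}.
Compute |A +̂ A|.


Restricted sumset: A +̂ A = {a + a' : a ∈ A, a' ∈ A, a ≠ a'}.
Equivalently, take A + A and drop any sum 2a that is achievable ONLY as a + a for a ∈ A (i.e. sums representable only with equal summands).
Enumerate pairs (a, a') with a < a' (symmetric, so each unordered pair gives one sum; this covers all a ≠ a'):
  -3 + -1 = -4
  -3 + 0 = -3
  -3 + 1 = -2
  -3 + 7 = 4
  -3 + 8 = 5
  -3 + 10 = 7
  -1 + 0 = -1
  -1 + 1 = 0
  -1 + 7 = 6
  -1 + 8 = 7
  -1 + 10 = 9
  0 + 1 = 1
  0 + 7 = 7
  0 + 8 = 8
  0 + 10 = 10
  1 + 7 = 8
  1 + 8 = 9
  1 + 10 = 11
  7 + 8 = 15
  7 + 10 = 17
  8 + 10 = 18
Collected distinct sums: {-4, -3, -2, -1, 0, 1, 4, 5, 6, 7, 8, 9, 10, 11, 15, 17, 18}
|A +̂ A| = 17
(Reference bound: |A +̂ A| ≥ 2|A| - 3 for |A| ≥ 2, with |A| = 7 giving ≥ 11.)

|A +̂ A| = 17


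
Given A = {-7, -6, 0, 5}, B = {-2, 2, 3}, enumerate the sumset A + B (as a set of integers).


A + B = {a + b : a ∈ A, b ∈ B}.
Enumerate all |A|·|B| = 4·3 = 12 pairs (a, b) and collect distinct sums.
a = -7: -7+-2=-9, -7+2=-5, -7+3=-4
a = -6: -6+-2=-8, -6+2=-4, -6+3=-3
a = 0: 0+-2=-2, 0+2=2, 0+3=3
a = 5: 5+-2=3, 5+2=7, 5+3=8
Collecting distinct sums: A + B = {-9, -8, -5, -4, -3, -2, 2, 3, 7, 8}
|A + B| = 10

A + B = {-9, -8, -5, -4, -3, -2, 2, 3, 7, 8}


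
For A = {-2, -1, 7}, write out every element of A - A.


A - A = {a - a' : a, a' ∈ A}.
Compute a - a' for each ordered pair (a, a'):
a = -2: -2--2=0, -2--1=-1, -2-7=-9
a = -1: -1--2=1, -1--1=0, -1-7=-8
a = 7: 7--2=9, 7--1=8, 7-7=0
Collecting distinct values (and noting 0 appears from a-a):
A - A = {-9, -8, -1, 0, 1, 8, 9}
|A - A| = 7

A - A = {-9, -8, -1, 0, 1, 8, 9}


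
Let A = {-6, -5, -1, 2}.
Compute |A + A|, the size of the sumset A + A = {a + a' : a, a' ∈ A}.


A + A = {a + a' : a, a' ∈ A}; |A| = 4.
General bounds: 2|A| - 1 ≤ |A + A| ≤ |A|(|A|+1)/2, i.e. 7 ≤ |A + A| ≤ 10.
Lower bound 2|A|-1 is attained iff A is an arithmetic progression.
Enumerate sums a + a' for a ≤ a' (symmetric, so this suffices):
a = -6: -6+-6=-12, -6+-5=-11, -6+-1=-7, -6+2=-4
a = -5: -5+-5=-10, -5+-1=-6, -5+2=-3
a = -1: -1+-1=-2, -1+2=1
a = 2: 2+2=4
Distinct sums: {-12, -11, -10, -7, -6, -4, -3, -2, 1, 4}
|A + A| = 10

|A + A| = 10


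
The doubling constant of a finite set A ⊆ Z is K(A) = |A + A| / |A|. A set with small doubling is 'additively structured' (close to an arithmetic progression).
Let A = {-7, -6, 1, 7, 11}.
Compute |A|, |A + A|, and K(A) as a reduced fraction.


|A| = 5.
Compute A + A by enumerating all 25 pairs.
A + A = {-14, -13, -12, -6, -5, 0, 1, 2, 4, 5, 8, 12, 14, 18, 22}, so |A + A| = 15.
K = |A + A| / |A| = 15/5 = 3/1 ≈ 3.0000.
Reference: AP of size 5 gives K = 9/5 ≈ 1.8000; a fully generic set of size 5 gives K ≈ 3.0000.

|A| = 5, |A + A| = 15, K = 15/5 = 3/1.


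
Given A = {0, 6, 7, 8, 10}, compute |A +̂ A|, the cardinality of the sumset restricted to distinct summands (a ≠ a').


Restricted sumset: A +̂ A = {a + a' : a ∈ A, a' ∈ A, a ≠ a'}.
Equivalently, take A + A and drop any sum 2a that is achievable ONLY as a + a for a ∈ A (i.e. sums representable only with equal summands).
Enumerate pairs (a, a') with a < a' (symmetric, so each unordered pair gives one sum; this covers all a ≠ a'):
  0 + 6 = 6
  0 + 7 = 7
  0 + 8 = 8
  0 + 10 = 10
  6 + 7 = 13
  6 + 8 = 14
  6 + 10 = 16
  7 + 8 = 15
  7 + 10 = 17
  8 + 10 = 18
Collected distinct sums: {6, 7, 8, 10, 13, 14, 15, 16, 17, 18}
|A +̂ A| = 10
(Reference bound: |A +̂ A| ≥ 2|A| - 3 for |A| ≥ 2, with |A| = 5 giving ≥ 7.)

|A +̂ A| = 10


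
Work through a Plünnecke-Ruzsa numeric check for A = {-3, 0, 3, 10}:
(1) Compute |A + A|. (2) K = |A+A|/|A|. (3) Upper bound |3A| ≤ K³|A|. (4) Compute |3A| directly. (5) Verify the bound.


|A| = 4.
Step 1: Compute A + A by enumerating all 16 pairs.
A + A = {-6, -3, 0, 3, 6, 7, 10, 13, 20}, so |A + A| = 9.
Step 2: Doubling constant K = |A + A|/|A| = 9/4 = 9/4 ≈ 2.2500.
Step 3: Plünnecke-Ruzsa gives |3A| ≤ K³·|A| = (2.2500)³ · 4 ≈ 45.5625.
Step 4: Compute 3A = A + A + A directly by enumerating all triples (a,b,c) ∈ A³; |3A| = 16.
Step 5: Check 16 ≤ 45.5625? Yes ✓.

K = 9/4, Plünnecke-Ruzsa bound K³|A| ≈ 45.5625, |3A| = 16, inequality holds.


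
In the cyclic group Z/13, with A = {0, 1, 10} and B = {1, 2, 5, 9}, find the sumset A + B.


Work in Z/13Z: reduce every sum a + b modulo 13.
Enumerate all 12 pairs:
a = 0: 0+1=1, 0+2=2, 0+5=5, 0+9=9
a = 1: 1+1=2, 1+2=3, 1+5=6, 1+9=10
a = 10: 10+1=11, 10+2=12, 10+5=2, 10+9=6
Distinct residues collected: {1, 2, 3, 5, 6, 9, 10, 11, 12}
|A + B| = 9 (out of 13 total residues).

A + B = {1, 2, 3, 5, 6, 9, 10, 11, 12}


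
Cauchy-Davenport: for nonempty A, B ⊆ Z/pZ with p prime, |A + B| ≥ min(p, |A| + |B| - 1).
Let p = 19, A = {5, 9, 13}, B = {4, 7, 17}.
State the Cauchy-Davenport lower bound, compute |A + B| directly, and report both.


Cauchy-Davenport: |A + B| ≥ min(p, |A| + |B| - 1) for A, B nonempty in Z/pZ.
|A| = 3, |B| = 3, p = 19.
CD lower bound = min(19, 3 + 3 - 1) = min(19, 5) = 5.
Compute A + B mod 19 directly:
a = 5: 5+4=9, 5+7=12, 5+17=3
a = 9: 9+4=13, 9+7=16, 9+17=7
a = 13: 13+4=17, 13+7=1, 13+17=11
A + B = {1, 3, 7, 9, 11, 12, 13, 16, 17}, so |A + B| = 9.
Verify: 9 ≥ 5? Yes ✓.

CD lower bound = 5, actual |A + B| = 9.


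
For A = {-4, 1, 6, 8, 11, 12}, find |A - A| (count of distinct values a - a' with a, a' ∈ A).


A - A = {a - a' : a, a' ∈ A}; |A| = 6.
Bounds: 2|A|-1 ≤ |A - A| ≤ |A|² - |A| + 1, i.e. 11 ≤ |A - A| ≤ 31.
Note: 0 ∈ A - A always (from a - a). The set is symmetric: if d ∈ A - A then -d ∈ A - A.
Enumerate nonzero differences d = a - a' with a > a' (then include -d):
Positive differences: {1, 2, 3, 4, 5, 6, 7, 10, 11, 12, 15, 16}
Full difference set: {0} ∪ (positive diffs) ∪ (negative diffs).
|A - A| = 1 + 2·12 = 25 (matches direct enumeration: 25).

|A - A| = 25


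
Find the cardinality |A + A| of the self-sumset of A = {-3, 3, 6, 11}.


A + A = {a + a' : a, a' ∈ A}; |A| = 4.
General bounds: 2|A| - 1 ≤ |A + A| ≤ |A|(|A|+1)/2, i.e. 7 ≤ |A + A| ≤ 10.
Lower bound 2|A|-1 is attained iff A is an arithmetic progression.
Enumerate sums a + a' for a ≤ a' (symmetric, so this suffices):
a = -3: -3+-3=-6, -3+3=0, -3+6=3, -3+11=8
a = 3: 3+3=6, 3+6=9, 3+11=14
a = 6: 6+6=12, 6+11=17
a = 11: 11+11=22
Distinct sums: {-6, 0, 3, 6, 8, 9, 12, 14, 17, 22}
|A + A| = 10

|A + A| = 10


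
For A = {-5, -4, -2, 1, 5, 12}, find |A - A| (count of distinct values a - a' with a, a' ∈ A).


A - A = {a - a' : a, a' ∈ A}; |A| = 6.
Bounds: 2|A|-1 ≤ |A - A| ≤ |A|² - |A| + 1, i.e. 11 ≤ |A - A| ≤ 31.
Note: 0 ∈ A - A always (from a - a). The set is symmetric: if d ∈ A - A then -d ∈ A - A.
Enumerate nonzero differences d = a - a' with a > a' (then include -d):
Positive differences: {1, 2, 3, 4, 5, 6, 7, 9, 10, 11, 14, 16, 17}
Full difference set: {0} ∪ (positive diffs) ∪ (negative diffs).
|A - A| = 1 + 2·13 = 27 (matches direct enumeration: 27).

|A - A| = 27


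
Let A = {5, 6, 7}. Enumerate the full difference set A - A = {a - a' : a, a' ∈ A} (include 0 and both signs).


A - A = {a - a' : a, a' ∈ A}.
Compute a - a' for each ordered pair (a, a'):
a = 5: 5-5=0, 5-6=-1, 5-7=-2
a = 6: 6-5=1, 6-6=0, 6-7=-1
a = 7: 7-5=2, 7-6=1, 7-7=0
Collecting distinct values (and noting 0 appears from a-a):
A - A = {-2, -1, 0, 1, 2}
|A - A| = 5

A - A = {-2, -1, 0, 1, 2}


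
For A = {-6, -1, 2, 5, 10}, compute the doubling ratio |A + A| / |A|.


|A| = 5.
Compute A + A by enumerating all 25 pairs.
A + A = {-12, -7, -4, -2, -1, 1, 4, 7, 9, 10, 12, 15, 20}, so |A + A| = 13.
K = |A + A| / |A| = 13/5 (already in lowest terms) ≈ 2.6000.
Reference: AP of size 5 gives K = 9/5 ≈ 1.8000; a fully generic set of size 5 gives K ≈ 3.0000.

|A| = 5, |A + A| = 13, K = 13/5.


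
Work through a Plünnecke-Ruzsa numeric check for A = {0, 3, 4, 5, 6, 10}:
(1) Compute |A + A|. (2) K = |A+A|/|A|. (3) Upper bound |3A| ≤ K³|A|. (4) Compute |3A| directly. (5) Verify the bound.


|A| = 6.
Step 1: Compute A + A by enumerating all 36 pairs.
A + A = {0, 3, 4, 5, 6, 7, 8, 9, 10, 11, 12, 13, 14, 15, 16, 20}, so |A + A| = 16.
Step 2: Doubling constant K = |A + A|/|A| = 16/6 = 16/6 ≈ 2.6667.
Step 3: Plünnecke-Ruzsa gives |3A| ≤ K³·|A| = (2.6667)³ · 6 ≈ 113.7778.
Step 4: Compute 3A = A + A + A directly by enumerating all triples (a,b,c) ∈ A³; |3A| = 26.
Step 5: Check 26 ≤ 113.7778? Yes ✓.

K = 16/6, Plünnecke-Ruzsa bound K³|A| ≈ 113.7778, |3A| = 26, inequality holds.


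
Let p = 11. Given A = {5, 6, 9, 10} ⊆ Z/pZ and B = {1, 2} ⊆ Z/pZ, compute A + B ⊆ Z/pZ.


Work in Z/11Z: reduce every sum a + b modulo 11.
Enumerate all 8 pairs:
a = 5: 5+1=6, 5+2=7
a = 6: 6+1=7, 6+2=8
a = 9: 9+1=10, 9+2=0
a = 10: 10+1=0, 10+2=1
Distinct residues collected: {0, 1, 6, 7, 8, 10}
|A + B| = 6 (out of 11 total residues).

A + B = {0, 1, 6, 7, 8, 10}


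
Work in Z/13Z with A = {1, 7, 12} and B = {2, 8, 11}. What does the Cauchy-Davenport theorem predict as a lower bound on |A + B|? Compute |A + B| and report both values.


Cauchy-Davenport: |A + B| ≥ min(p, |A| + |B| - 1) for A, B nonempty in Z/pZ.
|A| = 3, |B| = 3, p = 13.
CD lower bound = min(13, 3 + 3 - 1) = min(13, 5) = 5.
Compute A + B mod 13 directly:
a = 1: 1+2=3, 1+8=9, 1+11=12
a = 7: 7+2=9, 7+8=2, 7+11=5
a = 12: 12+2=1, 12+8=7, 12+11=10
A + B = {1, 2, 3, 5, 7, 9, 10, 12}, so |A + B| = 8.
Verify: 8 ≥ 5? Yes ✓.

CD lower bound = 5, actual |A + B| = 8.


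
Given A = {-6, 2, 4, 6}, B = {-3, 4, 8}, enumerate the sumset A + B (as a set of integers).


A + B = {a + b : a ∈ A, b ∈ B}.
Enumerate all |A|·|B| = 4·3 = 12 pairs (a, b) and collect distinct sums.
a = -6: -6+-3=-9, -6+4=-2, -6+8=2
a = 2: 2+-3=-1, 2+4=6, 2+8=10
a = 4: 4+-3=1, 4+4=8, 4+8=12
a = 6: 6+-3=3, 6+4=10, 6+8=14
Collecting distinct sums: A + B = {-9, -2, -1, 1, 2, 3, 6, 8, 10, 12, 14}
|A + B| = 11

A + B = {-9, -2, -1, 1, 2, 3, 6, 8, 10, 12, 14}


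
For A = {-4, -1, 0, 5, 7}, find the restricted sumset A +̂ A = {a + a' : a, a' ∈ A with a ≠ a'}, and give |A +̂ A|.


Restricted sumset: A +̂ A = {a + a' : a ∈ A, a' ∈ A, a ≠ a'}.
Equivalently, take A + A and drop any sum 2a that is achievable ONLY as a + a for a ∈ A (i.e. sums representable only with equal summands).
Enumerate pairs (a, a') with a < a' (symmetric, so each unordered pair gives one sum; this covers all a ≠ a'):
  -4 + -1 = -5
  -4 + 0 = -4
  -4 + 5 = 1
  -4 + 7 = 3
  -1 + 0 = -1
  -1 + 5 = 4
  -1 + 7 = 6
  0 + 5 = 5
  0 + 7 = 7
  5 + 7 = 12
Collected distinct sums: {-5, -4, -1, 1, 3, 4, 5, 6, 7, 12}
|A +̂ A| = 10
(Reference bound: |A +̂ A| ≥ 2|A| - 3 for |A| ≥ 2, with |A| = 5 giving ≥ 7.)

|A +̂ A| = 10


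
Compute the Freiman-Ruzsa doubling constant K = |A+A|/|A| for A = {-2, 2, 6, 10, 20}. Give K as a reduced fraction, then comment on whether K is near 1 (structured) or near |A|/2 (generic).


|A| = 5.
Compute A + A by enumerating all 25 pairs.
A + A = {-4, 0, 4, 8, 12, 16, 18, 20, 22, 26, 30, 40}, so |A + A| = 12.
K = |A + A| / |A| = 12/5 (already in lowest terms) ≈ 2.4000.
Reference: AP of size 5 gives K = 9/5 ≈ 1.8000; a fully generic set of size 5 gives K ≈ 3.0000.

|A| = 5, |A + A| = 12, K = 12/5.


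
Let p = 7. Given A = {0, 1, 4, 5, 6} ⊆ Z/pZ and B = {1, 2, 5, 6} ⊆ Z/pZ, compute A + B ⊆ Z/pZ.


Work in Z/7Z: reduce every sum a + b modulo 7.
Enumerate all 20 pairs:
a = 0: 0+1=1, 0+2=2, 0+5=5, 0+6=6
a = 1: 1+1=2, 1+2=3, 1+5=6, 1+6=0
a = 4: 4+1=5, 4+2=6, 4+5=2, 4+6=3
a = 5: 5+1=6, 5+2=0, 5+5=3, 5+6=4
a = 6: 6+1=0, 6+2=1, 6+5=4, 6+6=5
Distinct residues collected: {0, 1, 2, 3, 4, 5, 6}
|A + B| = 7 (out of 7 total residues).

A + B = {0, 1, 2, 3, 4, 5, 6}


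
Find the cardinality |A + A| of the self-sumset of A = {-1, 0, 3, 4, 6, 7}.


A + A = {a + a' : a, a' ∈ A}; |A| = 6.
General bounds: 2|A| - 1 ≤ |A + A| ≤ |A|(|A|+1)/2, i.e. 11 ≤ |A + A| ≤ 21.
Lower bound 2|A|-1 is attained iff A is an arithmetic progression.
Enumerate sums a + a' for a ≤ a' (symmetric, so this suffices):
a = -1: -1+-1=-2, -1+0=-1, -1+3=2, -1+4=3, -1+6=5, -1+7=6
a = 0: 0+0=0, 0+3=3, 0+4=4, 0+6=6, 0+7=7
a = 3: 3+3=6, 3+4=7, 3+6=9, 3+7=10
a = 4: 4+4=8, 4+6=10, 4+7=11
a = 6: 6+6=12, 6+7=13
a = 7: 7+7=14
Distinct sums: {-2, -1, 0, 2, 3, 4, 5, 6, 7, 8, 9, 10, 11, 12, 13, 14}
|A + A| = 16

|A + A| = 16


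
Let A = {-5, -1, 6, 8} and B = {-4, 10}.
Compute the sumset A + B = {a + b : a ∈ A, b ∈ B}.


A + B = {a + b : a ∈ A, b ∈ B}.
Enumerate all |A|·|B| = 4·2 = 8 pairs (a, b) and collect distinct sums.
a = -5: -5+-4=-9, -5+10=5
a = -1: -1+-4=-5, -1+10=9
a = 6: 6+-4=2, 6+10=16
a = 8: 8+-4=4, 8+10=18
Collecting distinct sums: A + B = {-9, -5, 2, 4, 5, 9, 16, 18}
|A + B| = 8

A + B = {-9, -5, 2, 4, 5, 9, 16, 18}


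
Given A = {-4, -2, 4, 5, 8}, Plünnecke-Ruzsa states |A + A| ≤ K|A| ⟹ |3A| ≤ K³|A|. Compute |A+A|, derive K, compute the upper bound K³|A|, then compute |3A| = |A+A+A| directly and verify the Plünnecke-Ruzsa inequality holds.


|A| = 5.
Step 1: Compute A + A by enumerating all 25 pairs.
A + A = {-8, -6, -4, 0, 1, 2, 3, 4, 6, 8, 9, 10, 12, 13, 16}, so |A + A| = 15.
Step 2: Doubling constant K = |A + A|/|A| = 15/5 = 15/5 ≈ 3.0000.
Step 3: Plünnecke-Ruzsa gives |3A| ≤ K³·|A| = (3.0000)³ · 5 ≈ 135.0000.
Step 4: Compute 3A = A + A + A directly by enumerating all triples (a,b,c) ∈ A³; |3A| = 29.
Step 5: Check 29 ≤ 135.0000? Yes ✓.

K = 15/5, Plünnecke-Ruzsa bound K³|A| ≈ 135.0000, |3A| = 29, inequality holds.


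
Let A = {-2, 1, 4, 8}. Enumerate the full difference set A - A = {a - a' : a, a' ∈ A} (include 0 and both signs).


A - A = {a - a' : a, a' ∈ A}.
Compute a - a' for each ordered pair (a, a'):
a = -2: -2--2=0, -2-1=-3, -2-4=-6, -2-8=-10
a = 1: 1--2=3, 1-1=0, 1-4=-3, 1-8=-7
a = 4: 4--2=6, 4-1=3, 4-4=0, 4-8=-4
a = 8: 8--2=10, 8-1=7, 8-4=4, 8-8=0
Collecting distinct values (and noting 0 appears from a-a):
A - A = {-10, -7, -6, -4, -3, 0, 3, 4, 6, 7, 10}
|A - A| = 11

A - A = {-10, -7, -6, -4, -3, 0, 3, 4, 6, 7, 10}


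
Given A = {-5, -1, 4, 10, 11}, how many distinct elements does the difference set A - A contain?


A - A = {a - a' : a, a' ∈ A}; |A| = 5.
Bounds: 2|A|-1 ≤ |A - A| ≤ |A|² - |A| + 1, i.e. 9 ≤ |A - A| ≤ 21.
Note: 0 ∈ A - A always (from a - a). The set is symmetric: if d ∈ A - A then -d ∈ A - A.
Enumerate nonzero differences d = a - a' with a > a' (then include -d):
Positive differences: {1, 4, 5, 6, 7, 9, 11, 12, 15, 16}
Full difference set: {0} ∪ (positive diffs) ∪ (negative diffs).
|A - A| = 1 + 2·10 = 21 (matches direct enumeration: 21).

|A - A| = 21


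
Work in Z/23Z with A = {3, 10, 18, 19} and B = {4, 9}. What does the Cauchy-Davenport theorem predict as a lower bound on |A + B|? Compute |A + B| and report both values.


Cauchy-Davenport: |A + B| ≥ min(p, |A| + |B| - 1) for A, B nonempty in Z/pZ.
|A| = 4, |B| = 2, p = 23.
CD lower bound = min(23, 4 + 2 - 1) = min(23, 5) = 5.
Compute A + B mod 23 directly:
a = 3: 3+4=7, 3+9=12
a = 10: 10+4=14, 10+9=19
a = 18: 18+4=22, 18+9=4
a = 19: 19+4=0, 19+9=5
A + B = {0, 4, 5, 7, 12, 14, 19, 22}, so |A + B| = 8.
Verify: 8 ≥ 5? Yes ✓.

CD lower bound = 5, actual |A + B| = 8.


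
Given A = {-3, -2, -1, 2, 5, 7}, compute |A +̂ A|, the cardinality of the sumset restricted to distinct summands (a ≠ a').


Restricted sumset: A +̂ A = {a + a' : a ∈ A, a' ∈ A, a ≠ a'}.
Equivalently, take A + A and drop any sum 2a that is achievable ONLY as a + a for a ∈ A (i.e. sums representable only with equal summands).
Enumerate pairs (a, a') with a < a' (symmetric, so each unordered pair gives one sum; this covers all a ≠ a'):
  -3 + -2 = -5
  -3 + -1 = -4
  -3 + 2 = -1
  -3 + 5 = 2
  -3 + 7 = 4
  -2 + -1 = -3
  -2 + 2 = 0
  -2 + 5 = 3
  -2 + 7 = 5
  -1 + 2 = 1
  -1 + 5 = 4
  -1 + 7 = 6
  2 + 5 = 7
  2 + 7 = 9
  5 + 7 = 12
Collected distinct sums: {-5, -4, -3, -1, 0, 1, 2, 3, 4, 5, 6, 7, 9, 12}
|A +̂ A| = 14
(Reference bound: |A +̂ A| ≥ 2|A| - 3 for |A| ≥ 2, with |A| = 6 giving ≥ 9.)

|A +̂ A| = 14


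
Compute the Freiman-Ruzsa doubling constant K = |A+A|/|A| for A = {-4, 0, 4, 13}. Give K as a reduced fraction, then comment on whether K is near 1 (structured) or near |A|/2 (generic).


|A| = 4.
Compute A + A by enumerating all 16 pairs.
A + A = {-8, -4, 0, 4, 8, 9, 13, 17, 26}, so |A + A| = 9.
K = |A + A| / |A| = 9/4 (already in lowest terms) ≈ 2.2500.
Reference: AP of size 4 gives K = 7/4 ≈ 1.7500; a fully generic set of size 4 gives K ≈ 2.5000.

|A| = 4, |A + A| = 9, K = 9/4.


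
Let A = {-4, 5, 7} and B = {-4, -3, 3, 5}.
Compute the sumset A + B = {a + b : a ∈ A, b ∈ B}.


A + B = {a + b : a ∈ A, b ∈ B}.
Enumerate all |A|·|B| = 3·4 = 12 pairs (a, b) and collect distinct sums.
a = -4: -4+-4=-8, -4+-3=-7, -4+3=-1, -4+5=1
a = 5: 5+-4=1, 5+-3=2, 5+3=8, 5+5=10
a = 7: 7+-4=3, 7+-3=4, 7+3=10, 7+5=12
Collecting distinct sums: A + B = {-8, -7, -1, 1, 2, 3, 4, 8, 10, 12}
|A + B| = 10

A + B = {-8, -7, -1, 1, 2, 3, 4, 8, 10, 12}


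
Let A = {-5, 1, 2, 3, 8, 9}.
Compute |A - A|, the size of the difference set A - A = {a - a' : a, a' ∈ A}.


A - A = {a - a' : a, a' ∈ A}; |A| = 6.
Bounds: 2|A|-1 ≤ |A - A| ≤ |A|² - |A| + 1, i.e. 11 ≤ |A - A| ≤ 31.
Note: 0 ∈ A - A always (from a - a). The set is symmetric: if d ∈ A - A then -d ∈ A - A.
Enumerate nonzero differences d = a - a' with a > a' (then include -d):
Positive differences: {1, 2, 5, 6, 7, 8, 13, 14}
Full difference set: {0} ∪ (positive diffs) ∪ (negative diffs).
|A - A| = 1 + 2·8 = 17 (matches direct enumeration: 17).

|A - A| = 17


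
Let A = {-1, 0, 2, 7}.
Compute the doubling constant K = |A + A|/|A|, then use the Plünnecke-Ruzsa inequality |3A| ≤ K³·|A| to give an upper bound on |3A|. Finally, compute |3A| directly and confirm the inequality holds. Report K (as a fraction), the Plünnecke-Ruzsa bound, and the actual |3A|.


|A| = 4.
Step 1: Compute A + A by enumerating all 16 pairs.
A + A = {-2, -1, 0, 1, 2, 4, 6, 7, 9, 14}, so |A + A| = 10.
Step 2: Doubling constant K = |A + A|/|A| = 10/4 = 10/4 ≈ 2.5000.
Step 3: Plünnecke-Ruzsa gives |3A| ≤ K³·|A| = (2.5000)³ · 4 ≈ 62.5000.
Step 4: Compute 3A = A + A + A directly by enumerating all triples (a,b,c) ∈ A³; |3A| = 18.
Step 5: Check 18 ≤ 62.5000? Yes ✓.

K = 10/4, Plünnecke-Ruzsa bound K³|A| ≈ 62.5000, |3A| = 18, inequality holds.


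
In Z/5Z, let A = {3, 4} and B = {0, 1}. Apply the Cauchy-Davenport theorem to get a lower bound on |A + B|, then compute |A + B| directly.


Cauchy-Davenport: |A + B| ≥ min(p, |A| + |B| - 1) for A, B nonempty in Z/pZ.
|A| = 2, |B| = 2, p = 5.
CD lower bound = min(5, 2 + 2 - 1) = min(5, 3) = 3.
Compute A + B mod 5 directly:
a = 3: 3+0=3, 3+1=4
a = 4: 4+0=4, 4+1=0
A + B = {0, 3, 4}, so |A + B| = 3.
Verify: 3 ≥ 3? Yes ✓.

CD lower bound = 3, actual |A + B| = 3.


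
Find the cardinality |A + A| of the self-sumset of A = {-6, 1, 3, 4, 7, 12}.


A + A = {a + a' : a, a' ∈ A}; |A| = 6.
General bounds: 2|A| - 1 ≤ |A + A| ≤ |A|(|A|+1)/2, i.e. 11 ≤ |A + A| ≤ 21.
Lower bound 2|A|-1 is attained iff A is an arithmetic progression.
Enumerate sums a + a' for a ≤ a' (symmetric, so this suffices):
a = -6: -6+-6=-12, -6+1=-5, -6+3=-3, -6+4=-2, -6+7=1, -6+12=6
a = 1: 1+1=2, 1+3=4, 1+4=5, 1+7=8, 1+12=13
a = 3: 3+3=6, 3+4=7, 3+7=10, 3+12=15
a = 4: 4+4=8, 4+7=11, 4+12=16
a = 7: 7+7=14, 7+12=19
a = 12: 12+12=24
Distinct sums: {-12, -5, -3, -2, 1, 2, 4, 5, 6, 7, 8, 10, 11, 13, 14, 15, 16, 19, 24}
|A + A| = 19

|A + A| = 19


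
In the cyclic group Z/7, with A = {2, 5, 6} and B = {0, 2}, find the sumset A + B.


Work in Z/7Z: reduce every sum a + b modulo 7.
Enumerate all 6 pairs:
a = 2: 2+0=2, 2+2=4
a = 5: 5+0=5, 5+2=0
a = 6: 6+0=6, 6+2=1
Distinct residues collected: {0, 1, 2, 4, 5, 6}
|A + B| = 6 (out of 7 total residues).

A + B = {0, 1, 2, 4, 5, 6}


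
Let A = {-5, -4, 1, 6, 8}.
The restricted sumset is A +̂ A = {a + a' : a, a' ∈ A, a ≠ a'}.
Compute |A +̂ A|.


Restricted sumset: A +̂ A = {a + a' : a ∈ A, a' ∈ A, a ≠ a'}.
Equivalently, take A + A and drop any sum 2a that is achievable ONLY as a + a for a ∈ A (i.e. sums representable only with equal summands).
Enumerate pairs (a, a') with a < a' (symmetric, so each unordered pair gives one sum; this covers all a ≠ a'):
  -5 + -4 = -9
  -5 + 1 = -4
  -5 + 6 = 1
  -5 + 8 = 3
  -4 + 1 = -3
  -4 + 6 = 2
  -4 + 8 = 4
  1 + 6 = 7
  1 + 8 = 9
  6 + 8 = 14
Collected distinct sums: {-9, -4, -3, 1, 2, 3, 4, 7, 9, 14}
|A +̂ A| = 10
(Reference bound: |A +̂ A| ≥ 2|A| - 3 for |A| ≥ 2, with |A| = 5 giving ≥ 7.)

|A +̂ A| = 10


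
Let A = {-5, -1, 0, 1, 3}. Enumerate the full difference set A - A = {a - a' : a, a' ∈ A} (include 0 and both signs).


A - A = {a - a' : a, a' ∈ A}.
Compute a - a' for each ordered pair (a, a'):
a = -5: -5--5=0, -5--1=-4, -5-0=-5, -5-1=-6, -5-3=-8
a = -1: -1--5=4, -1--1=0, -1-0=-1, -1-1=-2, -1-3=-4
a = 0: 0--5=5, 0--1=1, 0-0=0, 0-1=-1, 0-3=-3
a = 1: 1--5=6, 1--1=2, 1-0=1, 1-1=0, 1-3=-2
a = 3: 3--5=8, 3--1=4, 3-0=3, 3-1=2, 3-3=0
Collecting distinct values (and noting 0 appears from a-a):
A - A = {-8, -6, -5, -4, -3, -2, -1, 0, 1, 2, 3, 4, 5, 6, 8}
|A - A| = 15

A - A = {-8, -6, -5, -4, -3, -2, -1, 0, 1, 2, 3, 4, 5, 6, 8}


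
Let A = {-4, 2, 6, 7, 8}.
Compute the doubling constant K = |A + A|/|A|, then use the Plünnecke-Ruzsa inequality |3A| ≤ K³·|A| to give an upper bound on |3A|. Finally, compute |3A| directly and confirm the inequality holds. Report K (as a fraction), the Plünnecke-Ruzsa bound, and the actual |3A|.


|A| = 5.
Step 1: Compute A + A by enumerating all 25 pairs.
A + A = {-8, -2, 2, 3, 4, 8, 9, 10, 12, 13, 14, 15, 16}, so |A + A| = 13.
Step 2: Doubling constant K = |A + A|/|A| = 13/5 = 13/5 ≈ 2.6000.
Step 3: Plünnecke-Ruzsa gives |3A| ≤ K³·|A| = (2.6000)³ · 5 ≈ 87.8800.
Step 4: Compute 3A = A + A + A directly by enumerating all triples (a,b,c) ∈ A³; |3A| = 24.
Step 5: Check 24 ≤ 87.8800? Yes ✓.

K = 13/5, Plünnecke-Ruzsa bound K³|A| ≈ 87.8800, |3A| = 24, inequality holds.


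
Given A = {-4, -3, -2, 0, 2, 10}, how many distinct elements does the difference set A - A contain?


A - A = {a - a' : a, a' ∈ A}; |A| = 6.
Bounds: 2|A|-1 ≤ |A - A| ≤ |A|² - |A| + 1, i.e. 11 ≤ |A - A| ≤ 31.
Note: 0 ∈ A - A always (from a - a). The set is symmetric: if d ∈ A - A then -d ∈ A - A.
Enumerate nonzero differences d = a - a' with a > a' (then include -d):
Positive differences: {1, 2, 3, 4, 5, 6, 8, 10, 12, 13, 14}
Full difference set: {0} ∪ (positive diffs) ∪ (negative diffs).
|A - A| = 1 + 2·11 = 23 (matches direct enumeration: 23).

|A - A| = 23


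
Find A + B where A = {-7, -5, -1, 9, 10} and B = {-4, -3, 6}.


A + B = {a + b : a ∈ A, b ∈ B}.
Enumerate all |A|·|B| = 5·3 = 15 pairs (a, b) and collect distinct sums.
a = -7: -7+-4=-11, -7+-3=-10, -7+6=-1
a = -5: -5+-4=-9, -5+-3=-8, -5+6=1
a = -1: -1+-4=-5, -1+-3=-4, -1+6=5
a = 9: 9+-4=5, 9+-3=6, 9+6=15
a = 10: 10+-4=6, 10+-3=7, 10+6=16
Collecting distinct sums: A + B = {-11, -10, -9, -8, -5, -4, -1, 1, 5, 6, 7, 15, 16}
|A + B| = 13

A + B = {-11, -10, -9, -8, -5, -4, -1, 1, 5, 6, 7, 15, 16}


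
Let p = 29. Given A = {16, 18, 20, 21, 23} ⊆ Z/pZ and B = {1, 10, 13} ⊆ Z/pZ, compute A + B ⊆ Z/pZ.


Work in Z/29Z: reduce every sum a + b modulo 29.
Enumerate all 15 pairs:
a = 16: 16+1=17, 16+10=26, 16+13=0
a = 18: 18+1=19, 18+10=28, 18+13=2
a = 20: 20+1=21, 20+10=1, 20+13=4
a = 21: 21+1=22, 21+10=2, 21+13=5
a = 23: 23+1=24, 23+10=4, 23+13=7
Distinct residues collected: {0, 1, 2, 4, 5, 7, 17, 19, 21, 22, 24, 26, 28}
|A + B| = 13 (out of 29 total residues).

A + B = {0, 1, 2, 4, 5, 7, 17, 19, 21, 22, 24, 26, 28}


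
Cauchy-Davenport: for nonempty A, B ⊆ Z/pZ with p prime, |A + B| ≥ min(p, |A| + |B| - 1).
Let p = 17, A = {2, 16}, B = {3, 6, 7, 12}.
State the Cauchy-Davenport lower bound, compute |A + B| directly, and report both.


Cauchy-Davenport: |A + B| ≥ min(p, |A| + |B| - 1) for A, B nonempty in Z/pZ.
|A| = 2, |B| = 4, p = 17.
CD lower bound = min(17, 2 + 4 - 1) = min(17, 5) = 5.
Compute A + B mod 17 directly:
a = 2: 2+3=5, 2+6=8, 2+7=9, 2+12=14
a = 16: 16+3=2, 16+6=5, 16+7=6, 16+12=11
A + B = {2, 5, 6, 8, 9, 11, 14}, so |A + B| = 7.
Verify: 7 ≥ 5? Yes ✓.

CD lower bound = 5, actual |A + B| = 7.


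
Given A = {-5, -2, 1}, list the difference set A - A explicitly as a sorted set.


A - A = {a - a' : a, a' ∈ A}.
Compute a - a' for each ordered pair (a, a'):
a = -5: -5--5=0, -5--2=-3, -5-1=-6
a = -2: -2--5=3, -2--2=0, -2-1=-3
a = 1: 1--5=6, 1--2=3, 1-1=0
Collecting distinct values (and noting 0 appears from a-a):
A - A = {-6, -3, 0, 3, 6}
|A - A| = 5

A - A = {-6, -3, 0, 3, 6}


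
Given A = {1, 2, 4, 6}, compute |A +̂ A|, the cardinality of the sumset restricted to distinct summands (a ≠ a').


Restricted sumset: A +̂ A = {a + a' : a ∈ A, a' ∈ A, a ≠ a'}.
Equivalently, take A + A and drop any sum 2a that is achievable ONLY as a + a for a ∈ A (i.e. sums representable only with equal summands).
Enumerate pairs (a, a') with a < a' (symmetric, so each unordered pair gives one sum; this covers all a ≠ a'):
  1 + 2 = 3
  1 + 4 = 5
  1 + 6 = 7
  2 + 4 = 6
  2 + 6 = 8
  4 + 6 = 10
Collected distinct sums: {3, 5, 6, 7, 8, 10}
|A +̂ A| = 6
(Reference bound: |A +̂ A| ≥ 2|A| - 3 for |A| ≥ 2, with |A| = 4 giving ≥ 5.)

|A +̂ A| = 6


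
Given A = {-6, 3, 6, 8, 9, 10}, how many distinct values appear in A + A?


A + A = {a + a' : a, a' ∈ A}; |A| = 6.
General bounds: 2|A| - 1 ≤ |A + A| ≤ |A|(|A|+1)/2, i.e. 11 ≤ |A + A| ≤ 21.
Lower bound 2|A|-1 is attained iff A is an arithmetic progression.
Enumerate sums a + a' for a ≤ a' (symmetric, so this suffices):
a = -6: -6+-6=-12, -6+3=-3, -6+6=0, -6+8=2, -6+9=3, -6+10=4
a = 3: 3+3=6, 3+6=9, 3+8=11, 3+9=12, 3+10=13
a = 6: 6+6=12, 6+8=14, 6+9=15, 6+10=16
a = 8: 8+8=16, 8+9=17, 8+10=18
a = 9: 9+9=18, 9+10=19
a = 10: 10+10=20
Distinct sums: {-12, -3, 0, 2, 3, 4, 6, 9, 11, 12, 13, 14, 15, 16, 17, 18, 19, 20}
|A + A| = 18

|A + A| = 18


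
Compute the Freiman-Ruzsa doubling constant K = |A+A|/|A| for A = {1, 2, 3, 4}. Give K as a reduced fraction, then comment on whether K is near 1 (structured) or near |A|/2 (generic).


|A| = 4.
Compute A + A by enumerating all 16 pairs.
A + A = {2, 3, 4, 5, 6, 7, 8}, so |A + A| = 7.
K = |A + A| / |A| = 7/4 (already in lowest terms) ≈ 1.7500.
Reference: AP of size 4 gives K = 7/4 ≈ 1.7500; a fully generic set of size 4 gives K ≈ 2.5000.

|A| = 4, |A + A| = 7, K = 7/4.


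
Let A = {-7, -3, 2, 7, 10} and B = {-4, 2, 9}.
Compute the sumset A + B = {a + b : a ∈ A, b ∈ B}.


A + B = {a + b : a ∈ A, b ∈ B}.
Enumerate all |A|·|B| = 5·3 = 15 pairs (a, b) and collect distinct sums.
a = -7: -7+-4=-11, -7+2=-5, -7+9=2
a = -3: -3+-4=-7, -3+2=-1, -3+9=6
a = 2: 2+-4=-2, 2+2=4, 2+9=11
a = 7: 7+-4=3, 7+2=9, 7+9=16
a = 10: 10+-4=6, 10+2=12, 10+9=19
Collecting distinct sums: A + B = {-11, -7, -5, -2, -1, 2, 3, 4, 6, 9, 11, 12, 16, 19}
|A + B| = 14

A + B = {-11, -7, -5, -2, -1, 2, 3, 4, 6, 9, 11, 12, 16, 19}


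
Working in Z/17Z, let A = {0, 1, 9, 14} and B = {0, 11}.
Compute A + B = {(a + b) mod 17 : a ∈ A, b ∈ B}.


Work in Z/17Z: reduce every sum a + b modulo 17.
Enumerate all 8 pairs:
a = 0: 0+0=0, 0+11=11
a = 1: 1+0=1, 1+11=12
a = 9: 9+0=9, 9+11=3
a = 14: 14+0=14, 14+11=8
Distinct residues collected: {0, 1, 3, 8, 9, 11, 12, 14}
|A + B| = 8 (out of 17 total residues).

A + B = {0, 1, 3, 8, 9, 11, 12, 14}


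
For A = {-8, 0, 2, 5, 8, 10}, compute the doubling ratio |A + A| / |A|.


|A| = 6.
Compute A + A by enumerating all 36 pairs.
A + A = {-16, -8, -6, -3, 0, 2, 4, 5, 7, 8, 10, 12, 13, 15, 16, 18, 20}, so |A + A| = 17.
K = |A + A| / |A| = 17/6 (already in lowest terms) ≈ 2.8333.
Reference: AP of size 6 gives K = 11/6 ≈ 1.8333; a fully generic set of size 6 gives K ≈ 3.5000.

|A| = 6, |A + A| = 17, K = 17/6.


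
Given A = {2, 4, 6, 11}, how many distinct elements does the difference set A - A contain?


A - A = {a - a' : a, a' ∈ A}; |A| = 4.
Bounds: 2|A|-1 ≤ |A - A| ≤ |A|² - |A| + 1, i.e. 7 ≤ |A - A| ≤ 13.
Note: 0 ∈ A - A always (from a - a). The set is symmetric: if d ∈ A - A then -d ∈ A - A.
Enumerate nonzero differences d = a - a' with a > a' (then include -d):
Positive differences: {2, 4, 5, 7, 9}
Full difference set: {0} ∪ (positive diffs) ∪ (negative diffs).
|A - A| = 1 + 2·5 = 11 (matches direct enumeration: 11).

|A - A| = 11


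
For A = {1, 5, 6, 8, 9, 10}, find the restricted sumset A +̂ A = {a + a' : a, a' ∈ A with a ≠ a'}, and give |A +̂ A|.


Restricted sumset: A +̂ A = {a + a' : a ∈ A, a' ∈ A, a ≠ a'}.
Equivalently, take A + A and drop any sum 2a that is achievable ONLY as a + a for a ∈ A (i.e. sums representable only with equal summands).
Enumerate pairs (a, a') with a < a' (symmetric, so each unordered pair gives one sum; this covers all a ≠ a'):
  1 + 5 = 6
  1 + 6 = 7
  1 + 8 = 9
  1 + 9 = 10
  1 + 10 = 11
  5 + 6 = 11
  5 + 8 = 13
  5 + 9 = 14
  5 + 10 = 15
  6 + 8 = 14
  6 + 9 = 15
  6 + 10 = 16
  8 + 9 = 17
  8 + 10 = 18
  9 + 10 = 19
Collected distinct sums: {6, 7, 9, 10, 11, 13, 14, 15, 16, 17, 18, 19}
|A +̂ A| = 12
(Reference bound: |A +̂ A| ≥ 2|A| - 3 for |A| ≥ 2, with |A| = 6 giving ≥ 9.)

|A +̂ A| = 12


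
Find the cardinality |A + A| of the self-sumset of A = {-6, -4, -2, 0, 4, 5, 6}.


A + A = {a + a' : a, a' ∈ A}; |A| = 7.
General bounds: 2|A| - 1 ≤ |A + A| ≤ |A|(|A|+1)/2, i.e. 13 ≤ |A + A| ≤ 28.
Lower bound 2|A|-1 is attained iff A is an arithmetic progression.
Enumerate sums a + a' for a ≤ a' (symmetric, so this suffices):
a = -6: -6+-6=-12, -6+-4=-10, -6+-2=-8, -6+0=-6, -6+4=-2, -6+5=-1, -6+6=0
a = -4: -4+-4=-8, -4+-2=-6, -4+0=-4, -4+4=0, -4+5=1, -4+6=2
a = -2: -2+-2=-4, -2+0=-2, -2+4=2, -2+5=3, -2+6=4
a = 0: 0+0=0, 0+4=4, 0+5=5, 0+6=6
a = 4: 4+4=8, 4+5=9, 4+6=10
a = 5: 5+5=10, 5+6=11
a = 6: 6+6=12
Distinct sums: {-12, -10, -8, -6, -4, -2, -1, 0, 1, 2, 3, 4, 5, 6, 8, 9, 10, 11, 12}
|A + A| = 19

|A + A| = 19


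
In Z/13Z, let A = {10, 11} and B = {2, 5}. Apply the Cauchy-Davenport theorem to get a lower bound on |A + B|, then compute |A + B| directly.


Cauchy-Davenport: |A + B| ≥ min(p, |A| + |B| - 1) for A, B nonempty in Z/pZ.
|A| = 2, |B| = 2, p = 13.
CD lower bound = min(13, 2 + 2 - 1) = min(13, 3) = 3.
Compute A + B mod 13 directly:
a = 10: 10+2=12, 10+5=2
a = 11: 11+2=0, 11+5=3
A + B = {0, 2, 3, 12}, so |A + B| = 4.
Verify: 4 ≥ 3? Yes ✓.

CD lower bound = 3, actual |A + B| = 4.


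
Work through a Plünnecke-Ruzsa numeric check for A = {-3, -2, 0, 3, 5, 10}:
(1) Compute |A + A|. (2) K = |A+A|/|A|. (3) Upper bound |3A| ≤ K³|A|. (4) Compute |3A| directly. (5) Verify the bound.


|A| = 6.
Step 1: Compute A + A by enumerating all 36 pairs.
A + A = {-6, -5, -4, -3, -2, 0, 1, 2, 3, 5, 6, 7, 8, 10, 13, 15, 20}, so |A + A| = 17.
Step 2: Doubling constant K = |A + A|/|A| = 17/6 = 17/6 ≈ 2.8333.
Step 3: Plünnecke-Ruzsa gives |3A| ≤ K³·|A| = (2.8333)³ · 6 ≈ 136.4722.
Step 4: Compute 3A = A + A + A directly by enumerating all triples (a,b,c) ∈ A³; |3A| = 31.
Step 5: Check 31 ≤ 136.4722? Yes ✓.

K = 17/6, Plünnecke-Ruzsa bound K³|A| ≈ 136.4722, |3A| = 31, inequality holds.


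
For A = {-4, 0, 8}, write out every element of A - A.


A - A = {a - a' : a, a' ∈ A}.
Compute a - a' for each ordered pair (a, a'):
a = -4: -4--4=0, -4-0=-4, -4-8=-12
a = 0: 0--4=4, 0-0=0, 0-8=-8
a = 8: 8--4=12, 8-0=8, 8-8=0
Collecting distinct values (and noting 0 appears from a-a):
A - A = {-12, -8, -4, 0, 4, 8, 12}
|A - A| = 7

A - A = {-12, -8, -4, 0, 4, 8, 12}


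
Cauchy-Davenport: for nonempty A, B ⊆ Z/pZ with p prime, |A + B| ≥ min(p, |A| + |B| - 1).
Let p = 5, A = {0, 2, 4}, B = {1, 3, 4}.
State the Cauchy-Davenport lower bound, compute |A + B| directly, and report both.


Cauchy-Davenport: |A + B| ≥ min(p, |A| + |B| - 1) for A, B nonempty in Z/pZ.
|A| = 3, |B| = 3, p = 5.
CD lower bound = min(5, 3 + 3 - 1) = min(5, 5) = 5.
Compute A + B mod 5 directly:
a = 0: 0+1=1, 0+3=3, 0+4=4
a = 2: 2+1=3, 2+3=0, 2+4=1
a = 4: 4+1=0, 4+3=2, 4+4=3
A + B = {0, 1, 2, 3, 4}, so |A + B| = 5.
Verify: 5 ≥ 5? Yes ✓.

CD lower bound = 5, actual |A + B| = 5.


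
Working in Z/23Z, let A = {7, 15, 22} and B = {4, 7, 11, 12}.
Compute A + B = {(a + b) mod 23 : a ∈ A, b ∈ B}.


Work in Z/23Z: reduce every sum a + b modulo 23.
Enumerate all 12 pairs:
a = 7: 7+4=11, 7+7=14, 7+11=18, 7+12=19
a = 15: 15+4=19, 15+7=22, 15+11=3, 15+12=4
a = 22: 22+4=3, 22+7=6, 22+11=10, 22+12=11
Distinct residues collected: {3, 4, 6, 10, 11, 14, 18, 19, 22}
|A + B| = 9 (out of 23 total residues).

A + B = {3, 4, 6, 10, 11, 14, 18, 19, 22}


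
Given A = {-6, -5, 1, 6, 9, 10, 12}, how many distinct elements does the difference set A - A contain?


A - A = {a - a' : a, a' ∈ A}; |A| = 7.
Bounds: 2|A|-1 ≤ |A - A| ≤ |A|² - |A| + 1, i.e. 13 ≤ |A - A| ≤ 43.
Note: 0 ∈ A - A always (from a - a). The set is symmetric: if d ∈ A - A then -d ∈ A - A.
Enumerate nonzero differences d = a - a' with a > a' (then include -d):
Positive differences: {1, 2, 3, 4, 5, 6, 7, 8, 9, 11, 12, 14, 15, 16, 17, 18}
Full difference set: {0} ∪ (positive diffs) ∪ (negative diffs).
|A - A| = 1 + 2·16 = 33 (matches direct enumeration: 33).

|A - A| = 33


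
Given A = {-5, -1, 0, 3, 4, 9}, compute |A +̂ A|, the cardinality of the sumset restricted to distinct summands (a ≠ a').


Restricted sumset: A +̂ A = {a + a' : a ∈ A, a' ∈ A, a ≠ a'}.
Equivalently, take A + A and drop any sum 2a that is achievable ONLY as a + a for a ∈ A (i.e. sums representable only with equal summands).
Enumerate pairs (a, a') with a < a' (symmetric, so each unordered pair gives one sum; this covers all a ≠ a'):
  -5 + -1 = -6
  -5 + 0 = -5
  -5 + 3 = -2
  -5 + 4 = -1
  -5 + 9 = 4
  -1 + 0 = -1
  -1 + 3 = 2
  -1 + 4 = 3
  -1 + 9 = 8
  0 + 3 = 3
  0 + 4 = 4
  0 + 9 = 9
  3 + 4 = 7
  3 + 9 = 12
  4 + 9 = 13
Collected distinct sums: {-6, -5, -2, -1, 2, 3, 4, 7, 8, 9, 12, 13}
|A +̂ A| = 12
(Reference bound: |A +̂ A| ≥ 2|A| - 3 for |A| ≥ 2, with |A| = 6 giving ≥ 9.)

|A +̂ A| = 12


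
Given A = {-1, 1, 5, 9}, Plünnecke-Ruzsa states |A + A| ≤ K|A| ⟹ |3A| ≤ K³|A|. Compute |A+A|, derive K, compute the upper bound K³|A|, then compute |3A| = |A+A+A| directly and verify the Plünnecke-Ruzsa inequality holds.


|A| = 4.
Step 1: Compute A + A by enumerating all 16 pairs.
A + A = {-2, 0, 2, 4, 6, 8, 10, 14, 18}, so |A + A| = 9.
Step 2: Doubling constant K = |A + A|/|A| = 9/4 = 9/4 ≈ 2.2500.
Step 3: Plünnecke-Ruzsa gives |3A| ≤ K³·|A| = (2.2500)³ · 4 ≈ 45.5625.
Step 4: Compute 3A = A + A + A directly by enumerating all triples (a,b,c) ∈ A³; |3A| = 14.
Step 5: Check 14 ≤ 45.5625? Yes ✓.

K = 9/4, Plünnecke-Ruzsa bound K³|A| ≈ 45.5625, |3A| = 14, inequality holds.


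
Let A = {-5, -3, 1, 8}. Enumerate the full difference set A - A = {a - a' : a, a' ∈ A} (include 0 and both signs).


A - A = {a - a' : a, a' ∈ A}.
Compute a - a' for each ordered pair (a, a'):
a = -5: -5--5=0, -5--3=-2, -5-1=-6, -5-8=-13
a = -3: -3--5=2, -3--3=0, -3-1=-4, -3-8=-11
a = 1: 1--5=6, 1--3=4, 1-1=0, 1-8=-7
a = 8: 8--5=13, 8--3=11, 8-1=7, 8-8=0
Collecting distinct values (and noting 0 appears from a-a):
A - A = {-13, -11, -7, -6, -4, -2, 0, 2, 4, 6, 7, 11, 13}
|A - A| = 13

A - A = {-13, -11, -7, -6, -4, -2, 0, 2, 4, 6, 7, 11, 13}


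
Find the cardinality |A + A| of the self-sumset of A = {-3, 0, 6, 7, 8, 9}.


A + A = {a + a' : a, a' ∈ A}; |A| = 6.
General bounds: 2|A| - 1 ≤ |A + A| ≤ |A|(|A|+1)/2, i.e. 11 ≤ |A + A| ≤ 21.
Lower bound 2|A|-1 is attained iff A is an arithmetic progression.
Enumerate sums a + a' for a ≤ a' (symmetric, so this suffices):
a = -3: -3+-3=-6, -3+0=-3, -3+6=3, -3+7=4, -3+8=5, -3+9=6
a = 0: 0+0=0, 0+6=6, 0+7=7, 0+8=8, 0+9=9
a = 6: 6+6=12, 6+7=13, 6+8=14, 6+9=15
a = 7: 7+7=14, 7+8=15, 7+9=16
a = 8: 8+8=16, 8+9=17
a = 9: 9+9=18
Distinct sums: {-6, -3, 0, 3, 4, 5, 6, 7, 8, 9, 12, 13, 14, 15, 16, 17, 18}
|A + A| = 17

|A + A| = 17


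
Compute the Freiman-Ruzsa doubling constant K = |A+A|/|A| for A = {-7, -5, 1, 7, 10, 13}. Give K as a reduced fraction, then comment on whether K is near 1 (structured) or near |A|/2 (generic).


|A| = 6.
Compute A + A by enumerating all 36 pairs.
A + A = {-14, -12, -10, -6, -4, 0, 2, 3, 5, 6, 8, 11, 14, 17, 20, 23, 26}, so |A + A| = 17.
K = |A + A| / |A| = 17/6 (already in lowest terms) ≈ 2.8333.
Reference: AP of size 6 gives K = 11/6 ≈ 1.8333; a fully generic set of size 6 gives K ≈ 3.5000.

|A| = 6, |A + A| = 17, K = 17/6.


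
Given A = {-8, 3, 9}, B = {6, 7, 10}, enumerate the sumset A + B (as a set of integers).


A + B = {a + b : a ∈ A, b ∈ B}.
Enumerate all |A|·|B| = 3·3 = 9 pairs (a, b) and collect distinct sums.
a = -8: -8+6=-2, -8+7=-1, -8+10=2
a = 3: 3+6=9, 3+7=10, 3+10=13
a = 9: 9+6=15, 9+7=16, 9+10=19
Collecting distinct sums: A + B = {-2, -1, 2, 9, 10, 13, 15, 16, 19}
|A + B| = 9

A + B = {-2, -1, 2, 9, 10, 13, 15, 16, 19}


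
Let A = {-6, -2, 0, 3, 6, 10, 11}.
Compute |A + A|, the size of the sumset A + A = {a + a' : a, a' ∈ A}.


A + A = {a + a' : a, a' ∈ A}; |A| = 7.
General bounds: 2|A| - 1 ≤ |A + A| ≤ |A|(|A|+1)/2, i.e. 13 ≤ |A + A| ≤ 28.
Lower bound 2|A|-1 is attained iff A is an arithmetic progression.
Enumerate sums a + a' for a ≤ a' (symmetric, so this suffices):
a = -6: -6+-6=-12, -6+-2=-8, -6+0=-6, -6+3=-3, -6+6=0, -6+10=4, -6+11=5
a = -2: -2+-2=-4, -2+0=-2, -2+3=1, -2+6=4, -2+10=8, -2+11=9
a = 0: 0+0=0, 0+3=3, 0+6=6, 0+10=10, 0+11=11
a = 3: 3+3=6, 3+6=9, 3+10=13, 3+11=14
a = 6: 6+6=12, 6+10=16, 6+11=17
a = 10: 10+10=20, 10+11=21
a = 11: 11+11=22
Distinct sums: {-12, -8, -6, -4, -3, -2, 0, 1, 3, 4, 5, 6, 8, 9, 10, 11, 12, 13, 14, 16, 17, 20, 21, 22}
|A + A| = 24

|A + A| = 24


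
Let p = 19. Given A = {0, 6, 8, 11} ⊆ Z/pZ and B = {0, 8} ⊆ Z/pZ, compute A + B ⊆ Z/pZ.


Work in Z/19Z: reduce every sum a + b modulo 19.
Enumerate all 8 pairs:
a = 0: 0+0=0, 0+8=8
a = 6: 6+0=6, 6+8=14
a = 8: 8+0=8, 8+8=16
a = 11: 11+0=11, 11+8=0
Distinct residues collected: {0, 6, 8, 11, 14, 16}
|A + B| = 6 (out of 19 total residues).

A + B = {0, 6, 8, 11, 14, 16}


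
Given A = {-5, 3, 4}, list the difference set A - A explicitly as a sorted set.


A - A = {a - a' : a, a' ∈ A}.
Compute a - a' for each ordered pair (a, a'):
a = -5: -5--5=0, -5-3=-8, -5-4=-9
a = 3: 3--5=8, 3-3=0, 3-4=-1
a = 4: 4--5=9, 4-3=1, 4-4=0
Collecting distinct values (and noting 0 appears from a-a):
A - A = {-9, -8, -1, 0, 1, 8, 9}
|A - A| = 7

A - A = {-9, -8, -1, 0, 1, 8, 9}


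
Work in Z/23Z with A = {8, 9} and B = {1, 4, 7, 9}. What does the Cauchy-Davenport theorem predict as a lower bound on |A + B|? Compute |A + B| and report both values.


Cauchy-Davenport: |A + B| ≥ min(p, |A| + |B| - 1) for A, B nonempty in Z/pZ.
|A| = 2, |B| = 4, p = 23.
CD lower bound = min(23, 2 + 4 - 1) = min(23, 5) = 5.
Compute A + B mod 23 directly:
a = 8: 8+1=9, 8+4=12, 8+7=15, 8+9=17
a = 9: 9+1=10, 9+4=13, 9+7=16, 9+9=18
A + B = {9, 10, 12, 13, 15, 16, 17, 18}, so |A + B| = 8.
Verify: 8 ≥ 5? Yes ✓.

CD lower bound = 5, actual |A + B| = 8.


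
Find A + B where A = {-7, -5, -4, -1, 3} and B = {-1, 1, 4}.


A + B = {a + b : a ∈ A, b ∈ B}.
Enumerate all |A|·|B| = 5·3 = 15 pairs (a, b) and collect distinct sums.
a = -7: -7+-1=-8, -7+1=-6, -7+4=-3
a = -5: -5+-1=-6, -5+1=-4, -5+4=-1
a = -4: -4+-1=-5, -4+1=-3, -4+4=0
a = -1: -1+-1=-2, -1+1=0, -1+4=3
a = 3: 3+-1=2, 3+1=4, 3+4=7
Collecting distinct sums: A + B = {-8, -6, -5, -4, -3, -2, -1, 0, 2, 3, 4, 7}
|A + B| = 12

A + B = {-8, -6, -5, -4, -3, -2, -1, 0, 2, 3, 4, 7}


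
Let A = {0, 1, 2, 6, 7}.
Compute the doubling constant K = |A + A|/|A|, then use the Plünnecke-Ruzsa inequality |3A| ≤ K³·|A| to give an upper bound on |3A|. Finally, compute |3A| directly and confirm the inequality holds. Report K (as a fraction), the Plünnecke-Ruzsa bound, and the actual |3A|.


|A| = 5.
Step 1: Compute A + A by enumerating all 25 pairs.
A + A = {0, 1, 2, 3, 4, 6, 7, 8, 9, 12, 13, 14}, so |A + A| = 12.
Step 2: Doubling constant K = |A + A|/|A| = 12/5 = 12/5 ≈ 2.4000.
Step 3: Plünnecke-Ruzsa gives |3A| ≤ K³·|A| = (2.4000)³ · 5 ≈ 69.1200.
Step 4: Compute 3A = A + A + A directly by enumerating all triples (a,b,c) ∈ A³; |3A| = 21.
Step 5: Check 21 ≤ 69.1200? Yes ✓.

K = 12/5, Plünnecke-Ruzsa bound K³|A| ≈ 69.1200, |3A| = 21, inequality holds.
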